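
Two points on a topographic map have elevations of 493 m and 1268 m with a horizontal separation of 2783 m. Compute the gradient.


gradient = (1268 - 493) / 2783 = 775 / 2783 = 0.2785

0.2785


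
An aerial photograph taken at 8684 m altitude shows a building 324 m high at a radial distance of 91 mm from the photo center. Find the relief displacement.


d = h * r / H = 324 * 91 / 8684 = 3.4 mm

3.4 mm


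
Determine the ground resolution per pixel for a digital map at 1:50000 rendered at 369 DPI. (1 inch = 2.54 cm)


pixel_cm = 2.54 / 369 ≈ 0.006883 cm
ground = pixel_cm * 50000 / 100 = 2.54 * 50000 / (369 * 100) = 127000 / 36900 ≈ 3.44 m

3.44 m


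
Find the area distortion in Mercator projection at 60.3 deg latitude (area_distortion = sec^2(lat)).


area_distortion = 1/cos^2(60.3) = 4.074

4.074


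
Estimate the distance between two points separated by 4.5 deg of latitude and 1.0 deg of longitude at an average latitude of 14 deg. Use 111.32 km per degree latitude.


dlat_km = 4.5 * 111.32 = 500.94
dlon_km = 1.0 * 111.32 * cos(14) ≈ 108.013
dist = sqrt(500.94^2 + 108.013^2) ≈ 512.5 km

512.5 km


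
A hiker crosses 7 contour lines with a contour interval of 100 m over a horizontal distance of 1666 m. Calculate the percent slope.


elevation change = 7 * 100 = 700 m
slope = 700 / 1666 * 100 = 42.0%

42.0%


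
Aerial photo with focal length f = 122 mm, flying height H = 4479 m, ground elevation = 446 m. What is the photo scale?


scale = f / (H - h) = 122 mm / 4033 m = 122 / 4033000 = 1:33057

1:33057


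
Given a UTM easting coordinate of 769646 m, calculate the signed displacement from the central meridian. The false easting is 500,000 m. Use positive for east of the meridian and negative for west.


displacement = 769646 - 500000 = 269646 m

269646 m


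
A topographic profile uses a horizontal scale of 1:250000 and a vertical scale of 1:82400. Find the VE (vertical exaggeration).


VE = horizontal_scale / vertical_scale = 250000 / 82400 ≈ 3.0

3.0x


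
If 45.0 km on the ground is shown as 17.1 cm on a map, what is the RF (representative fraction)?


ground = 45.0 km = 4500000 cm; RF denominator = ground / map = 4500000 / 17.1 ≈ 263158; RF = 1:263158

1:263158


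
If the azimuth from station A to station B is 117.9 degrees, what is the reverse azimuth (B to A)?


back azimuth = (117.9 + 180) mod 360 = 297.9 degrees

297.9 degrees


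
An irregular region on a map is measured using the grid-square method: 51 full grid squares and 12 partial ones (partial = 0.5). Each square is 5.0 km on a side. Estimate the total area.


effective squares = 51 + 12 * 0.5 = 57.0
area = 57.0 * 25.0 = 1425.0 km^2

1425.0 km^2


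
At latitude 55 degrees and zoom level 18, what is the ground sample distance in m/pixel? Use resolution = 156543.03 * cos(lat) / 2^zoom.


res = 156543.03 * cos(55) / 2^18 = 156543.03 * 0.57357644 / 262144 = 0.34 m/pixel

0.34 m/pixel


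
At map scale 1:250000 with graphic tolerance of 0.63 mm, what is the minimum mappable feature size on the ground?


ground = 0.63 mm * 250000 / 1000 = 157.5 m

157.5 m


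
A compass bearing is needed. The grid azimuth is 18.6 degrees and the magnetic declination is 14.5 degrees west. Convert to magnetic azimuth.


magnetic azimuth = grid azimuth - declination (east +ve)
mag_az = 18.6 - -14.5 = 33.1 degrees

33.1 degrees


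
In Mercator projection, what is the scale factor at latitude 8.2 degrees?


SF = 1 / cos(8.2) = 1 / 0.989776 = 1.01

1.01


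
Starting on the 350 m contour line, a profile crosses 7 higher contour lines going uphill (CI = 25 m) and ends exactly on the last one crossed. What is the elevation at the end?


elevation = 350 + 7 * 25 = 525 m

525 m


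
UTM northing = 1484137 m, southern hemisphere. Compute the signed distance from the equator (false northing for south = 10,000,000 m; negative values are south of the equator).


For southern: actual = 1484137 - 10000000 = -8515863 m

-8515863 m


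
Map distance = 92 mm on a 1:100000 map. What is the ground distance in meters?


ground = 92 mm * 100000 / 1000 = 9200.0 m

9200.0 m


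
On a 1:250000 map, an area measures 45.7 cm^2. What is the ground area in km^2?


ground_area = 45.7 * (250000/100)^2 = 285625000.0 m^2 = 285.625 km^2

285.625 km^2


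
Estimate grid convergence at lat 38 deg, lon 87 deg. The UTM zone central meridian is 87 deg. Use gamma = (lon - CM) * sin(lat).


gamma = (87 - 87) * sin(38) = 0 * 0.615661 = 0.0 degrees

0.0 degrees


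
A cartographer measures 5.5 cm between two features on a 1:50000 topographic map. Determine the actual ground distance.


ground = 5.5 cm * 50000 / 100 = 2750.0 m = 2.75 km

2.75 km


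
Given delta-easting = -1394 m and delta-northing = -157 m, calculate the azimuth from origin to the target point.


az = atan2(-1394, -157) = -96.4 deg
adjusted to 0-360: 263.6 degrees

263.6 degrees


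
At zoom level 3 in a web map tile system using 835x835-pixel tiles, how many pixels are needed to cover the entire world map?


tiles per axis = 2^3 = 8
total tiles = 8^2 = 64
pixels per axis = 8 * 835 = 6680
total pixels = 6680^2 = 44622400

44622400 pixels


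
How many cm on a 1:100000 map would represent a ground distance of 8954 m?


map_cm = 8954 * 100 / 100000 = 8.954 cm ≈ 8.95 cm

8.95 cm


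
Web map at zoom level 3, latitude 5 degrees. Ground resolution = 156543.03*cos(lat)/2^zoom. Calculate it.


res = 156543.03 * cos(5) / 2^3 = 156543.03 * 0.9961947 / 8 = 19493.42 m/pixel

19493.42 m/pixel


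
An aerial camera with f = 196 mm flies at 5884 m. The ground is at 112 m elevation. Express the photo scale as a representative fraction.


scale = f / (H - h) = 196 mm / 5772 m = 196 / 5772000 = 1:29449

1:29449


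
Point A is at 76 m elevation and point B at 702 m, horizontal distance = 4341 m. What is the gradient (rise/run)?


gradient = (702 - 76) / 4341 = 626 / 4341 = 0.1442

0.1442


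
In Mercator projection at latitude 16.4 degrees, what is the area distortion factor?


area_distortion = 1/cos^2(16.4) = 1.087

1.087


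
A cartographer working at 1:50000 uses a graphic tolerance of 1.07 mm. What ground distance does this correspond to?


ground = 1.07 mm * 50000 / 1000 = 53.5 m

53.5 m


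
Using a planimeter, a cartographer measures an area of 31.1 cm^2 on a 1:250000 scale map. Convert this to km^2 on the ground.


ground_area = 31.1 * (250000/100)^2 = 194375000.0 m^2 = 194.375 km^2

194.375 km^2


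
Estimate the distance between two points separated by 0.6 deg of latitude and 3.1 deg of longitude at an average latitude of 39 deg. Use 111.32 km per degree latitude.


dlat_km = 0.6 * 111.32 = 66.792
dlon_km = 3.1 * 111.32 * cos(39) ≈ 268.187
dist = sqrt(66.792^2 + 268.187^2) ≈ 276.4 km

276.4 km


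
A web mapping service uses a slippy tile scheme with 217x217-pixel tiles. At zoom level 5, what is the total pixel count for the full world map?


tiles per axis = 2^5 = 32
total tiles = 32^2 = 1024
pixels per axis = 32 * 217 = 6944
total pixels = 6944^2 = 48219136

48219136 pixels


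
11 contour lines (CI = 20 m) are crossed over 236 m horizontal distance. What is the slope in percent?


elevation change = 11 * 20 = 220 m
slope = 220 / 236 * 100 = 93.2%

93.2%


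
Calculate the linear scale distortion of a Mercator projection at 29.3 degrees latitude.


SF = 1 / cos(29.3) = 1 / 0.872069 = 1.147

1.147


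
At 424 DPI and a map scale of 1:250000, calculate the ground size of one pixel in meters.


pixel_cm = 2.54 / 424 ≈ 0.005991 cm
ground = pixel_cm * 250000 / 100 = 2.54 * 250000 / (424 * 100) = 635000 / 42400 ≈ 14.98 m

14.98 m


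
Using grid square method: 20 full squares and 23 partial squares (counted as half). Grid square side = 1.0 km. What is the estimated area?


effective squares = 20 + 23 * 0.5 = 31.5
area = 31.5 * 1.0 = 31.5 km^2

31.5 km^2


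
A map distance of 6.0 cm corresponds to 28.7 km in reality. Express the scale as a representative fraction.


ground = 28.7 km = 2870000 cm; RF denominator = ground / map = 2870000 / 6.0 ≈ 478333; RF = 1:478333

1:478333


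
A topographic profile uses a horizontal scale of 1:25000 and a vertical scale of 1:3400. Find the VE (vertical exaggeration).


VE = horizontal_scale / vertical_scale = 25000 / 3400 ≈ 7.4

7.4x


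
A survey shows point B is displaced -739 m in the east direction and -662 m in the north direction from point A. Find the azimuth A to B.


az = atan2(-739, -662) = -131.9 deg
adjusted to 0-360: 228.1 degrees

228.1 degrees


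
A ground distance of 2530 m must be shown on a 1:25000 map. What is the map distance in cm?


map_cm = 2530 * 100 / 25000 = 10.12 cm

10.12 cm


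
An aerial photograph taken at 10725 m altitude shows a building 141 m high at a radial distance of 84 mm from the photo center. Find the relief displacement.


d = h * r / H = 141 * 84 / 10725 = 1.1 mm

1.1 mm


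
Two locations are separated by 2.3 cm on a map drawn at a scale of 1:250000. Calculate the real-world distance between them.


ground = 2.3 cm * 250000 / 100 = 5750.0 m = 5.75 km

5.75 km


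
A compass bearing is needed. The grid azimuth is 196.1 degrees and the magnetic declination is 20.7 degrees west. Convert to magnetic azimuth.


magnetic azimuth = grid azimuth - declination (east +ve)
mag_az = 196.1 - -20.7 = 216.8 degrees

216.8 degrees


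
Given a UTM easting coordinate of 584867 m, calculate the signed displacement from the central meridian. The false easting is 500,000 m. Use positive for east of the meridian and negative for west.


displacement = 584867 - 500000 = 84867 m

84867 m


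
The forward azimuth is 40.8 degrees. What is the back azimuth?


back azimuth = (40.8 + 180) mod 360 = 220.8 degrees

220.8 degrees


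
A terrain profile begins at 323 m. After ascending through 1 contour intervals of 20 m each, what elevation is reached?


elevation = 323 + 1 * 20 = 343 m

343 m


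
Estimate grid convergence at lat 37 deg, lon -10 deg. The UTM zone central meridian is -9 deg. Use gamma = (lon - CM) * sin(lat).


gamma = (-10 - -9) * sin(37) = -1 * 0.601815 = -0.602 degrees

-0.602 degrees


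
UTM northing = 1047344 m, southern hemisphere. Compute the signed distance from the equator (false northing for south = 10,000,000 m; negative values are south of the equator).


For southern: actual = 1047344 - 10000000 = -8952656 m

-8952656 m


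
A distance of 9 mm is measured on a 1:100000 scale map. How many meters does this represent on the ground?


ground = 9 mm * 100000 / 1000 = 900.0 m

900.0 m


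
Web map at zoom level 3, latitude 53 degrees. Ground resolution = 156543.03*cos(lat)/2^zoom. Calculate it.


res = 156543.03 * cos(53) / 2^3 = 156543.03 * 0.60181502 / 8 = 11776.24 m/pixel

11776.24 m/pixel


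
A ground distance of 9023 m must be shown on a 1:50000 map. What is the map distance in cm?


map_cm = 9023 * 100 / 50000 = 18.046 cm ≈ 18.05 cm

18.05 cm


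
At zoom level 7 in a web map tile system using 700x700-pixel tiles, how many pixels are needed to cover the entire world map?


tiles per axis = 2^7 = 128
total tiles = 128^2 = 16384
pixels per axis = 128 * 700 = 89600
total pixels = 89600^2 = 8028160000

8028160000 pixels


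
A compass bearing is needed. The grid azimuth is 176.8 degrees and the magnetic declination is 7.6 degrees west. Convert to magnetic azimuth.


magnetic azimuth = grid azimuth - declination (east +ve)
mag_az = 176.8 - -7.6 = 184.4 degrees

184.4 degrees


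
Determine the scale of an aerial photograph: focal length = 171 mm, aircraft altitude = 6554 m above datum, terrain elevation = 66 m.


scale = f / (H - h) = 171 mm / 6488 m = 171 / 6488000 = 1:37942

1:37942


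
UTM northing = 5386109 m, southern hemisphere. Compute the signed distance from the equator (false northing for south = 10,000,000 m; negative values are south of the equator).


For southern: actual = 5386109 - 10000000 = -4613891 m

-4613891 m


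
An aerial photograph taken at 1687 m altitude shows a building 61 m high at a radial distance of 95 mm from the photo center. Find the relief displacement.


d = h * r / H = 61 * 95 / 1687 = 3.44 mm

3.44 mm


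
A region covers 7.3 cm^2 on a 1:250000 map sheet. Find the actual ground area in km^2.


ground_area = 7.3 * (250000/100)^2 = 45625000.0 m^2 = 45.625 km^2

45.625 km^2


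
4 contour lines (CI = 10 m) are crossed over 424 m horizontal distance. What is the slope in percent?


elevation change = 4 * 10 = 40 m
slope = 40 / 424 * 100 = 9.4%

9.4%


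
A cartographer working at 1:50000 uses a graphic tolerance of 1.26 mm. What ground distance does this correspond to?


ground = 1.26 mm * 50000 / 1000 = 63.0 m

63.0 m


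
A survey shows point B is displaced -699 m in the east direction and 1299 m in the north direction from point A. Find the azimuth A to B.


az = atan2(-699, 1299) = -28.3 deg
adjusted to 0-360: 331.7 degrees

331.7 degrees


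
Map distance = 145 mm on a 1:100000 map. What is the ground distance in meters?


ground = 145 mm * 100000 / 1000 = 14500.0 m

14500.0 m


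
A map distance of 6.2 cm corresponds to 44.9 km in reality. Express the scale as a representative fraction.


ground = 44.9 km = 4490000 cm; RF denominator = ground / map = 4490000 / 6.2 ≈ 724194; RF = 1:724194

1:724194


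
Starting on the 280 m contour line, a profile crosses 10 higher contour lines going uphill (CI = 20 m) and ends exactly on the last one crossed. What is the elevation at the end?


elevation = 280 + 10 * 20 = 480 m

480 m


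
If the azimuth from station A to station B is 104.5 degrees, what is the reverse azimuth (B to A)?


back azimuth = (104.5 + 180) mod 360 = 284.5 degrees

284.5 degrees


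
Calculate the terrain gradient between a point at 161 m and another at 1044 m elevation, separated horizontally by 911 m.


gradient = (1044 - 161) / 911 = 883 / 911 = 0.9693

0.9693


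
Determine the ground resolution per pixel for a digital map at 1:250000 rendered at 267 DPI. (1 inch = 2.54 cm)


pixel_cm = 2.54 / 267 ≈ 0.009513 cm
ground = pixel_cm * 250000 / 100 = 2.54 * 250000 / (267 * 100) = 635000 / 26700 ≈ 23.78 m

23.78 m


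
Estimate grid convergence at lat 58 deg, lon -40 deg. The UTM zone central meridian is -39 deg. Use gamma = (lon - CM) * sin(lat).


gamma = (-40 - -39) * sin(58) = -1 * 0.848048 = -0.848 degrees

-0.848 degrees


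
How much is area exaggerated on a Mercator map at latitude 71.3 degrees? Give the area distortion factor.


area_distortion = 1/cos^2(71.3) = 9.728

9.728


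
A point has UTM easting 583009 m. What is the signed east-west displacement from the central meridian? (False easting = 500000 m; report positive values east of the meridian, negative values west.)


displacement = 583009 - 500000 = 83009 m

83009 m


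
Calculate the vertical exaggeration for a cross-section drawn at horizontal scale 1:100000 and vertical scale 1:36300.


VE = horizontal_scale / vertical_scale = 100000 / 36300 ≈ 2.8

2.8x


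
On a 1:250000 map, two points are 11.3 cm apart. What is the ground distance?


ground = 11.3 cm * 250000 / 100 = 28250.0 m = 28.25 km

28.25 km


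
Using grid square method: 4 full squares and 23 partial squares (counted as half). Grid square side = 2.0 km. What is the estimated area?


effective squares = 4 + 23 * 0.5 = 15.5
area = 15.5 * 4.0 = 62.0 km^2

62.0 km^2


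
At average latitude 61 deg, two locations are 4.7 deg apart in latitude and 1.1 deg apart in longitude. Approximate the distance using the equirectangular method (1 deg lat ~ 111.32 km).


dlat_km = 4.7 * 111.32 = 523.204
dlon_km = 1.1 * 111.32 * cos(61) ≈ 59.366
dist = sqrt(523.204^2 + 59.366^2) ≈ 526.6 km

526.6 km


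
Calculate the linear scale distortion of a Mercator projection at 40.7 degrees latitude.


SF = 1 / cos(40.7) = 1 / 0.758134 = 1.319

1.319


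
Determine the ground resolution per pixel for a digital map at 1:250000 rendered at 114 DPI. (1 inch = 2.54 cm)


pixel_cm = 2.54 / 114 ≈ 0.022281 cm
ground = pixel_cm * 250000 / 100 = 2.54 * 250000 / (114 * 100) = 635000 / 11400 ≈ 55.7 m

55.7 m


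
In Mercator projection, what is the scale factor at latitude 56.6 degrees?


SF = 1 / cos(56.6) = 1 / 0.550481 = 1.817

1.817


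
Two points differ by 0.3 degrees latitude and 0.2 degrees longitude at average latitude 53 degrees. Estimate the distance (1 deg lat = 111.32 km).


dlat_km = 0.3 * 111.32 = 33.396
dlon_km = 0.2 * 111.32 * cos(53) ≈ 13.399
dist = sqrt(33.396^2 + 13.399^2) ≈ 36.0 km

36.0 km


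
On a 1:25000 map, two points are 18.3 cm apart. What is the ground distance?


ground = 18.3 cm * 25000 / 100 = 4575.0 m = 4.575 km

4.575 km


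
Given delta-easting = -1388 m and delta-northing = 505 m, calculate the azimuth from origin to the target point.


az = atan2(-1388, 505) = -70.0 deg
adjusted to 0-360: 290.0 degrees

290.0 degrees


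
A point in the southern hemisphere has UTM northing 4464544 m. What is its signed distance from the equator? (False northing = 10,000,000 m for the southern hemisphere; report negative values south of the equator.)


For southern: actual = 4464544 - 10000000 = -5535456 m

-5535456 m


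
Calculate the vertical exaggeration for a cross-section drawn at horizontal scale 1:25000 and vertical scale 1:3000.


VE = horizontal_scale / vertical_scale = 25000 / 3000 ≈ 8.3

8.3x


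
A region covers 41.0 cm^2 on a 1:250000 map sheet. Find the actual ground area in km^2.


ground_area = 41.0 * (250000/100)^2 = 256250000.0 m^2 = 256.25 km^2

256.25 km^2


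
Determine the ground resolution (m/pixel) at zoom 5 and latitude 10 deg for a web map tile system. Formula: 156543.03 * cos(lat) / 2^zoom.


res = 156543.03 * cos(10) / 2^5 = 156543.03 * 0.98480775 / 32 = 4817.65 m/pixel

4817.65 m/pixel


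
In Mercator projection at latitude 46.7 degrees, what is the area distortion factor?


area_distortion = 1/cos^2(46.7) = 2.126

2.126


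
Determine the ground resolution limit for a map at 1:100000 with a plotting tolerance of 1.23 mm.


ground = 1.23 mm * 100000 / 1000 = 123.0 m

123.0 m


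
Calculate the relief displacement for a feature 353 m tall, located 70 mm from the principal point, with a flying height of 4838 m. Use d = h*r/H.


d = h * r / H = 353 * 70 / 4838 = 5.11 mm

5.11 mm


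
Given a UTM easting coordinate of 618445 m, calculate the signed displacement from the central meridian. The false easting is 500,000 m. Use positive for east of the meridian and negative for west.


displacement = 618445 - 500000 = 118445 m

118445 m


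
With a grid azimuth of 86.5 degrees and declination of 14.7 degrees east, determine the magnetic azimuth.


magnetic azimuth = grid azimuth - declination (east +ve)
mag_az = 86.5 - 14.7 = 71.8 degrees

71.8 degrees


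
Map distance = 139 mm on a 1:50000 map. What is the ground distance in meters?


ground = 139 mm * 50000 / 1000 = 6950.0 m

6950.0 m


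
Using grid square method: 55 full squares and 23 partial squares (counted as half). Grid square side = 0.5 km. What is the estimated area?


effective squares = 55 + 23 * 0.5 = 66.5
area = 66.5 * 0.25 = 16.625 km^2

16.625 km^2


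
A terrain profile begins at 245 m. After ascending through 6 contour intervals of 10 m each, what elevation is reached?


elevation = 245 + 6 * 10 = 305 m

305 m


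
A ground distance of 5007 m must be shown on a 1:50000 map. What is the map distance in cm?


map_cm = 5007 * 100 / 50000 = 10.014 cm ≈ 10.01 cm

10.01 cm


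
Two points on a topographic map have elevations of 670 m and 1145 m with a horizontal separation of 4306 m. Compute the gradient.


gradient = (1145 - 670) / 4306 = 475 / 4306 = 0.1103

0.1103


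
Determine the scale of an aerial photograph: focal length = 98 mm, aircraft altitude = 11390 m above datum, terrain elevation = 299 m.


scale = f / (H - h) = 98 mm / 11091 m = 98 / 11091000 = 1:113173

1:113173


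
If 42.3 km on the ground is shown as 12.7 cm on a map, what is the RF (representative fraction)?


ground = 42.3 km = 4230000 cm; RF denominator = ground / map = 4230000 / 12.7 ≈ 333071; RF = 1:333071

1:333071


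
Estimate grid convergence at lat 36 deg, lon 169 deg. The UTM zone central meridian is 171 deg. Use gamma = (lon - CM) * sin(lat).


gamma = (169 - 171) * sin(36) = -2 * 0.587785 = -1.176 degrees

-1.176 degrees


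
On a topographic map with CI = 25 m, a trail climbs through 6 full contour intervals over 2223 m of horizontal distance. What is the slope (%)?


elevation change = 6 * 25 = 150 m
slope = 150 / 2223 * 100 = 6.7%

6.7%


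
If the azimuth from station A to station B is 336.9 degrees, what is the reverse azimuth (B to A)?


back azimuth = (336.9 + 180) mod 360 = 156.9 degrees

156.9 degrees


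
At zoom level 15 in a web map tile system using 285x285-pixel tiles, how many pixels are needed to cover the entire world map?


tiles per axis = 2^15 = 32768
total tiles = 32768^2 = 1073741824
pixels per axis = 32768 * 285 = 9338880
total pixels = 9338880^2 = 87214679654400

87214679654400 pixels


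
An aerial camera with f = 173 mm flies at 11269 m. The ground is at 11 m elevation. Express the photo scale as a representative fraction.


scale = f / (H - h) = 173 mm / 11258 m = 173 / 11258000 = 1:65075

1:65075


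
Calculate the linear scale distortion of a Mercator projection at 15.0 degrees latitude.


SF = 1 / cos(15.0) = 1 / 0.965926 = 1.035

1.035


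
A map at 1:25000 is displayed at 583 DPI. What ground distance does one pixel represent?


pixel_cm = 2.54 / 583 ≈ 0.004357 cm
ground = pixel_cm * 25000 / 100 = 2.54 * 25000 / (583 * 100) = 63500 / 58300 ≈ 1.09 m

1.09 m


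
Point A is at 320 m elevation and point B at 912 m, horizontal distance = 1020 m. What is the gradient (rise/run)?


gradient = (912 - 320) / 1020 = 592 / 1020 = 0.5804

0.5804


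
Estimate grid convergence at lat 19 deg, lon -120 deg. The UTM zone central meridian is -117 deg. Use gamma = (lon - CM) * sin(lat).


gamma = (-120 - -117) * sin(19) = -3 * 0.325568 = -0.977 degrees

-0.977 degrees


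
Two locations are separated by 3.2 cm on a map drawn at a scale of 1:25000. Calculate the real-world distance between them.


ground = 3.2 cm * 25000 / 100 = 800.0 m

800.0 m


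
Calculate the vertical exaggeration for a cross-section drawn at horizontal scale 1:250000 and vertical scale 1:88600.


VE = horizontal_scale / vertical_scale = 250000 / 88600 ≈ 2.8

2.8x


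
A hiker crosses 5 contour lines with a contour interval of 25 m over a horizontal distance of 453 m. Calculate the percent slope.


elevation change = 5 * 25 = 125 m
slope = 125 / 453 * 100 = 27.6%

27.6%


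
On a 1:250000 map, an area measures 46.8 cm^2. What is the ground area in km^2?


ground_area = 46.8 * (250000/100)^2 = 292500000.0 m^2 = 292.5 km^2

292.5 km^2


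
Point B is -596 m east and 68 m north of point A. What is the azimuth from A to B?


az = atan2(-596, 68) = -83.5 deg
adjusted to 0-360: 276.5 degrees

276.5 degrees


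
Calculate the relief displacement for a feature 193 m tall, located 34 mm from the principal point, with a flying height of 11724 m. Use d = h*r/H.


d = h * r / H = 193 * 34 / 11724 = 0.56 mm

0.56 mm


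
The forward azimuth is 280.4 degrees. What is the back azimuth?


back azimuth = (280.4 + 180) mod 360 = 100.4 degrees

100.4 degrees


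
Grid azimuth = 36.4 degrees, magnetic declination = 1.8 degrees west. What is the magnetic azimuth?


magnetic azimuth = grid azimuth - declination (east +ve)
mag_az = 36.4 - -1.8 = 38.2 degrees

38.2 degrees


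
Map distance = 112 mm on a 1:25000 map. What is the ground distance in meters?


ground = 112 mm * 25000 / 1000 = 2800.0 m

2800.0 m


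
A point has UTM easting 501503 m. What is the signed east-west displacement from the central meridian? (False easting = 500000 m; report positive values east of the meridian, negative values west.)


displacement = 501503 - 500000 = 1503 m

1503 m


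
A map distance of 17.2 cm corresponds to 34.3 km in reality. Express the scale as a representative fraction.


ground = 34.3 km = 3430000 cm; RF denominator = ground / map = 3430000 / 17.2 ≈ 199419; RF = 1:199419

1:199419


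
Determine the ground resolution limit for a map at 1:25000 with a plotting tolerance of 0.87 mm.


ground = 0.87 mm * 25000 / 1000 = 21.75 m

21.75 m


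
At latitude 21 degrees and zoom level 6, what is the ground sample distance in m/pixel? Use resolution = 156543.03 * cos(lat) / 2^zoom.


res = 156543.03 * cos(21) / 2^6 = 156543.03 * 0.93358043 / 64 = 2283.52 m/pixel

2283.52 m/pixel


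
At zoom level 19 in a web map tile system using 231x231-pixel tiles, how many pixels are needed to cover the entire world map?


tiles per axis = 2^19 = 524288
total tiles = 524288^2 = 274877906944
pixels per axis = 524288 * 231 = 121110528
total pixels = 121110528^2 = 14667759992438784

14667759992438784 pixels


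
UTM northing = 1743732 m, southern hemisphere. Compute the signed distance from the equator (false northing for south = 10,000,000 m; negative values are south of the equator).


For southern: actual = 1743732 - 10000000 = -8256268 m

-8256268 m


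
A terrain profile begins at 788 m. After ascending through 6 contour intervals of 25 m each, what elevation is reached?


elevation = 788 + 6 * 25 = 938 m

938 m


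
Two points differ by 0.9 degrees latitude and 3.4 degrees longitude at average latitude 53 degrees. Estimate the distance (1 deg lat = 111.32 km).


dlat_km = 0.9 * 111.32 = 100.188
dlon_km = 3.4 * 111.32 * cos(53) ≈ 227.78
dist = sqrt(100.188^2 + 227.78^2) ≈ 248.8 km

248.8 km


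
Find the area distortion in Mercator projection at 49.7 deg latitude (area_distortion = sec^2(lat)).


area_distortion = 1/cos^2(49.7) = 2.39

2.39


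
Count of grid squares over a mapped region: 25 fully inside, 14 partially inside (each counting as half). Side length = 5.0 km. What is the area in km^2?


effective squares = 25 + 14 * 0.5 = 32.0
area = 32.0 * 25.0 = 800.0 km^2

800.0 km^2


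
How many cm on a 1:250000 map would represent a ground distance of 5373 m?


map_cm = 5373 * 100 / 250000 = 2.1492 cm ≈ 2.15 cm

2.15 cm


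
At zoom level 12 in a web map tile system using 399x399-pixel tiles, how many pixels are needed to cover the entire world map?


tiles per axis = 2^12 = 4096
total tiles = 4096^2 = 16777216
pixels per axis = 4096 * 399 = 1634304
total pixels = 1634304^2 = 2670949564416

2670949564416 pixels


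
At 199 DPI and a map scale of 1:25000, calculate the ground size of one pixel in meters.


pixel_cm = 2.54 / 199 ≈ 0.012764 cm
ground = pixel_cm * 25000 / 100 = 2.54 * 25000 / (199 * 100) = 63500 / 19900 ≈ 3.19 m

3.19 m


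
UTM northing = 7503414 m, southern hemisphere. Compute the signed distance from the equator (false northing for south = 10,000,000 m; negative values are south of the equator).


For southern: actual = 7503414 - 10000000 = -2496586 m

-2496586 m


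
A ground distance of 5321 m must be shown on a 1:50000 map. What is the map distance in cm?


map_cm = 5321 * 100 / 50000 = 10.642 cm ≈ 10.64 cm

10.64 cm


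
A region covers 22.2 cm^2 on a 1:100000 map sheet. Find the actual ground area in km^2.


ground_area = 22.2 * (100000/100)^2 = 22200000.0 m^2 = 22.2 km^2

22.2 km^2


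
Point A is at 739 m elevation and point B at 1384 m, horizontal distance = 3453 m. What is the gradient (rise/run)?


gradient = (1384 - 739) / 3453 = 645 / 3453 = 0.1868

0.1868


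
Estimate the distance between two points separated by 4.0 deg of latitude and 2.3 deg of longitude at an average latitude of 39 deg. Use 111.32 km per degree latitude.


dlat_km = 4.0 * 111.32 = 445.28
dlon_km = 2.3 * 111.32 * cos(39) ≈ 198.977
dist = sqrt(445.28^2 + 198.977^2) ≈ 487.7 km

487.7 km


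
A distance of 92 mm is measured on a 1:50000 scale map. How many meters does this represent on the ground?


ground = 92 mm * 50000 / 1000 = 4600.0 m

4600.0 m


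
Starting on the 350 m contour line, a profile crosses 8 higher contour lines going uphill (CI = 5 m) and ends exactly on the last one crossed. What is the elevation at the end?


elevation = 350 + 8 * 5 = 390 m

390 m


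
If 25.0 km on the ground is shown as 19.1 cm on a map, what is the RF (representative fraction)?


ground = 25.0 km = 2500000 cm; RF denominator = ground / map = 2500000 / 19.1 ≈ 130890; RF = 1:130890

1:130890


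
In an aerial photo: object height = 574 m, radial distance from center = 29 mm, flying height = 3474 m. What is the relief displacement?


d = h * r / H = 574 * 29 / 3474 = 4.79 mm

4.79 mm


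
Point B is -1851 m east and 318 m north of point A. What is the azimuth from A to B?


az = atan2(-1851, 318) = -80.3 deg
adjusted to 0-360: 279.7 degrees

279.7 degrees


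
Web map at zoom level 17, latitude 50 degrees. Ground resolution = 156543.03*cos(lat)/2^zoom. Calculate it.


res = 156543.03 * cos(50) / 2^17 = 156543.03 * 0.64278761 / 131072 = 0.77 m/pixel

0.77 m/pixel


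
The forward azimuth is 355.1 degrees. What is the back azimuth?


back azimuth = (355.1 + 180) mod 360 = 175.1 degrees

175.1 degrees


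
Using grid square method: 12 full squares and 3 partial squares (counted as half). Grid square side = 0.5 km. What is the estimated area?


effective squares = 12 + 3 * 0.5 = 13.5
area = 13.5 * 0.25 = 3.375 km^2

3.375 km^2


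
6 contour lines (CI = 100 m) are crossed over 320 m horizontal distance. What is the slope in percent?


elevation change = 6 * 100 = 600 m
slope = 600 / 320 * 100 = 187.5%

187.5%


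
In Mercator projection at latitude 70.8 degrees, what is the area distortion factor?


area_distortion = 1/cos^2(70.8) = 9.246

9.246


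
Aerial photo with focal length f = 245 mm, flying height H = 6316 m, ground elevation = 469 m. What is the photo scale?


scale = f / (H - h) = 245 mm / 5847 m = 245 / 5847000 = 1:23865

1:23865


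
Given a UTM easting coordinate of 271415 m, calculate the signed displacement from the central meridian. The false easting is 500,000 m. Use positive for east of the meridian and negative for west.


displacement = 271415 - 500000 = -228585 m

-228585 m


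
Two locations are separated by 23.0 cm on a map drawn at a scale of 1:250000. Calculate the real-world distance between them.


ground = 23.0 cm * 250000 / 100 = 57500.0 m = 57.5 km

57.5 km


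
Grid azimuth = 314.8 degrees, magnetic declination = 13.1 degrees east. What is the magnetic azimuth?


magnetic azimuth = grid azimuth - declination (east +ve)
mag_az = 314.8 - 13.1 = 301.7 degrees

301.7 degrees


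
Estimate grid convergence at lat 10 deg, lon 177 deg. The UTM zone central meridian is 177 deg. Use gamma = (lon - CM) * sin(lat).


gamma = (177 - 177) * sin(10) = 0 * 0.173648 = 0.0 degrees

0.0 degrees


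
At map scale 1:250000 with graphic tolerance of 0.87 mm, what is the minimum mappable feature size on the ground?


ground = 0.87 mm * 250000 / 1000 = 217.5 m

217.5 m


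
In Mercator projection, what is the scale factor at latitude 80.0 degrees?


SF = 1 / cos(80.0) = 1 / 0.173648 = 5.759

5.759


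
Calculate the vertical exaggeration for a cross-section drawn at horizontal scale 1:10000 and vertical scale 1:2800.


VE = horizontal_scale / vertical_scale = 10000 / 2800 ≈ 3.6

3.6x


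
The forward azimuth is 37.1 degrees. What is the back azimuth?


back azimuth = (37.1 + 180) mod 360 = 217.1 degrees

217.1 degrees


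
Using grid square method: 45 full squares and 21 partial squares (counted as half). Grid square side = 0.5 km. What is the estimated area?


effective squares = 45 + 21 * 0.5 = 55.5
area = 55.5 * 0.25 = 13.875 km^2

13.875 km^2


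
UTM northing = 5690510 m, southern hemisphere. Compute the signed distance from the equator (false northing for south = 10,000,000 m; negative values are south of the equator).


For southern: actual = 5690510 - 10000000 = -4309490 m

-4309490 m


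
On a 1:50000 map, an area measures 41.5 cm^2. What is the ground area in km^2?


ground_area = 41.5 * (50000/100)^2 = 10375000.0 m^2 = 10.375 km^2

10.375 km^2


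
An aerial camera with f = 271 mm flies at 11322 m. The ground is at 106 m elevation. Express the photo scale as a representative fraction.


scale = f / (H - h) = 271 mm / 11216 m = 271 / 11216000 = 1:41387

1:41387


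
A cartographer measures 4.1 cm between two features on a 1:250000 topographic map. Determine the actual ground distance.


ground = 4.1 cm * 250000 / 100 = 10250.0 m = 10.25 km

10.25 km


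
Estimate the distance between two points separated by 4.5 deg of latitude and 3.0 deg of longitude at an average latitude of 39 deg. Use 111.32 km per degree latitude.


dlat_km = 4.5 * 111.32 = 500.94
dlon_km = 3.0 * 111.32 * cos(39) ≈ 259.536
dist = sqrt(500.94^2 + 259.536^2) ≈ 564.2 km

564.2 km


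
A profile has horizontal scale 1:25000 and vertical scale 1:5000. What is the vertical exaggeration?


VE = horizontal_scale / vertical_scale = 25000 / 5000 = 5.0

5.0x


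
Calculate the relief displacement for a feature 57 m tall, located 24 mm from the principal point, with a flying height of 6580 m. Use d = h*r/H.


d = h * r / H = 57 * 24 / 6580 = 0.21 mm

0.21 mm


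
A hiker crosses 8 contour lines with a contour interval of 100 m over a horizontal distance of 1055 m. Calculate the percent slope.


elevation change = 8 * 100 = 800 m
slope = 800 / 1055 * 100 = 75.8%

75.8%


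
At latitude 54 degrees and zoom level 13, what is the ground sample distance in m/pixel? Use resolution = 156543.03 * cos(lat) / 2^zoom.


res = 156543.03 * cos(54) / 2^13 = 156543.03 * 0.58778525 / 8192 = 11.23 m/pixel

11.23 m/pixel


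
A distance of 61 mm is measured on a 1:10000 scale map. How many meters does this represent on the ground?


ground = 61 mm * 10000 / 1000 = 610.0 m

610.0 m


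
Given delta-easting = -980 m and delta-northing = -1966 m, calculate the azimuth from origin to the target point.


az = atan2(-980, -1966) = -153.5 deg
adjusted to 0-360: 206.5 degrees

206.5 degrees


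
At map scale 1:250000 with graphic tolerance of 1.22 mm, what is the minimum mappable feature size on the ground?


ground = 1.22 mm * 250000 / 1000 = 305.0 m

305.0 m


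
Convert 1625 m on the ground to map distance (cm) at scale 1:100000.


map_cm = 1625 * 100 / 100000 = 1.625 cm ≈ 1.63 cm

1.63 cm


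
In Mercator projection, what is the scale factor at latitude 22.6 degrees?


SF = 1 / cos(22.6) = 1 / 0.92321 = 1.083

1.083


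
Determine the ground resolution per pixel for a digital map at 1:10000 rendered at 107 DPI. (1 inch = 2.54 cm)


pixel_cm = 2.54 / 107 ≈ 0.023738 cm
ground = pixel_cm * 10000 / 100 = 2.54 * 10000 / (107 * 100) = 25400 / 10700 ≈ 2.37 m

2.37 m


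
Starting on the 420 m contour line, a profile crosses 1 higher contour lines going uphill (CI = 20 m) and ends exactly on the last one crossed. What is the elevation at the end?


elevation = 420 + 1 * 20 = 440 m

440 m


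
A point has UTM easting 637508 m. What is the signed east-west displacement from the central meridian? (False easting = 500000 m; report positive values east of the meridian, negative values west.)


displacement = 637508 - 500000 = 137508 m

137508 m


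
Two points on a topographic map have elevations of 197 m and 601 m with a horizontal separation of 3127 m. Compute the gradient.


gradient = (601 - 197) / 3127 = 404 / 3127 = 0.1292

0.1292


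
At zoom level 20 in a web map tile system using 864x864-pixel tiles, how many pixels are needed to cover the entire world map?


tiles per axis = 2^20 = 1048576
total tiles = 1048576^2 = 1099511627776
pixels per axis = 1048576 * 864 = 905969664
total pixels = 905969664^2 = 820781032088272896

820781032088272896 pixels


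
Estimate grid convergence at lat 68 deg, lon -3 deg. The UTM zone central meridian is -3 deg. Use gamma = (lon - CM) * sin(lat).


gamma = (-3 - -3) * sin(68) = 0 * 0.927184 = 0.0 degrees

0.0 degrees


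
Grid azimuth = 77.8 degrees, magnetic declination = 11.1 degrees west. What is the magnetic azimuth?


magnetic azimuth = grid azimuth - declination (east +ve)
mag_az = 77.8 - -11.1 = 88.9 degrees

88.9 degrees


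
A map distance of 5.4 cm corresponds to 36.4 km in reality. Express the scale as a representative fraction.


ground = 36.4 km = 3640000 cm; RF denominator = ground / map = 3640000 / 5.4 ≈ 674074; RF = 1:674074

1:674074


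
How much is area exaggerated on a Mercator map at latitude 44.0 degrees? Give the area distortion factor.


area_distortion = 1/cos^2(44.0) = 1.933

1.933


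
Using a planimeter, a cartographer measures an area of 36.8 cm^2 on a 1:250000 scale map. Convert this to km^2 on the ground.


ground_area = 36.8 * (250000/100)^2 = 230000000.0 m^2 = 230.0 km^2

230.0 km^2


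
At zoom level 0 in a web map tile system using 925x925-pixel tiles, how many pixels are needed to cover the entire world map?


tiles per axis = 2^0 = 1
total tiles = 1^2 = 1
pixels per axis = 1 * 925 = 925
total pixels = 925^2 = 855625

855625 pixels


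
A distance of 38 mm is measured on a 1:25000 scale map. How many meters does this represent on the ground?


ground = 38 mm * 25000 / 1000 = 950.0 m

950.0 m


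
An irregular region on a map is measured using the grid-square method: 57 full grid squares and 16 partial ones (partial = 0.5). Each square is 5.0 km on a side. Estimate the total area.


effective squares = 57 + 16 * 0.5 = 65.0
area = 65.0 * 25.0 = 1625.0 km^2

1625.0 km^2


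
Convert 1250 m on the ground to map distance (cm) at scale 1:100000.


map_cm = 1250 * 100 / 100000 = 1.25 cm

1.25 cm


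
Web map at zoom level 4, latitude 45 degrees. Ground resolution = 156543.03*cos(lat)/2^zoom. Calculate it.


res = 156543.03 * cos(45) / 2^4 = 156543.03 * 0.70710678 / 16 = 6918.29 m/pixel

6918.29 m/pixel


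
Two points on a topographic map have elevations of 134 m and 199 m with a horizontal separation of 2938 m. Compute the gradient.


gradient = (199 - 134) / 2938 = 65 / 2938 = 0.0221

0.0221


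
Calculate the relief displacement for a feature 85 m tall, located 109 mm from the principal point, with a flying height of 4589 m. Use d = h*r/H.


d = h * r / H = 85 * 109 / 4589 = 2.02 mm

2.02 mm


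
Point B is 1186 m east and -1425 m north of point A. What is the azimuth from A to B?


az = atan2(1186, -1425) = 140.2 deg
adjusted to 0-360: 140.2 degrees

140.2 degrees


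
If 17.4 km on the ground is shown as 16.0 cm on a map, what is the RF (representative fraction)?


ground = 17.4 km = 1740000 cm; RF denominator = ground / map = 1740000 / 16.0 = 108750; RF = 1:108750

1:108750


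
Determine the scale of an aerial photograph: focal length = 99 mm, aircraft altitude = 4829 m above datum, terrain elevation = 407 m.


scale = f / (H - h) = 99 mm / 4422 m = 99 / 4422000 = 1:44667

1:44667


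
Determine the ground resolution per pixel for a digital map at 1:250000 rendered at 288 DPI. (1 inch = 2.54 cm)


pixel_cm = 2.54 / 288 ≈ 0.008819 cm
ground = pixel_cm * 250000 / 100 = 2.54 * 250000 / (288 * 100) = 635000 / 28800 ≈ 22.05 m

22.05 m
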